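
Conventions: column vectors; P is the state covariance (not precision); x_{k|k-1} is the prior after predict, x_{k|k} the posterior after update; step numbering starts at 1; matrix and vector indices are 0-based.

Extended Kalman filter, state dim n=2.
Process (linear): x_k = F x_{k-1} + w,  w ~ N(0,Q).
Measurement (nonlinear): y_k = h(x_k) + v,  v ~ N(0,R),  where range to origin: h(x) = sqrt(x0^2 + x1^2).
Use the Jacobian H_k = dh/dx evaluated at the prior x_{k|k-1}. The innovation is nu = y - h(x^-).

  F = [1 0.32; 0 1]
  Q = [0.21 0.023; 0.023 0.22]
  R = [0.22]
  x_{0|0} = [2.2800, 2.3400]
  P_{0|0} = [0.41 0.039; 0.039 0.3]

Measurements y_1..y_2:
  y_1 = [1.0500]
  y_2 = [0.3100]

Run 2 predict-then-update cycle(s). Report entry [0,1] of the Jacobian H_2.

H_jac[0,1] = 0.5634

step 1: x^-=[3.0288, 2.3400]  P^-=[0.6757 0.1580; 0.1580 0.5200]  H_jac=[0.7913 0.6114]  S=[0.9904]  K=[0.6374; 0.4473]  nu=[-2.7774]  x^+=[1.2584, 1.0978]  P^+=[0.2733 -0.1243; -0.1243 0.3219]
step 2: x^-=[1.6097, 1.0978]  P^-=[0.4367 0.0017; 0.0017 0.5419]  H_jac=[0.8262 0.5634]  S=[0.6916]  K=[0.5230; 0.4434]  nu=[-1.6384]  x^+=[0.7529, 0.3713]  P^+=[0.2475 -0.1587; -0.1587 0.4059]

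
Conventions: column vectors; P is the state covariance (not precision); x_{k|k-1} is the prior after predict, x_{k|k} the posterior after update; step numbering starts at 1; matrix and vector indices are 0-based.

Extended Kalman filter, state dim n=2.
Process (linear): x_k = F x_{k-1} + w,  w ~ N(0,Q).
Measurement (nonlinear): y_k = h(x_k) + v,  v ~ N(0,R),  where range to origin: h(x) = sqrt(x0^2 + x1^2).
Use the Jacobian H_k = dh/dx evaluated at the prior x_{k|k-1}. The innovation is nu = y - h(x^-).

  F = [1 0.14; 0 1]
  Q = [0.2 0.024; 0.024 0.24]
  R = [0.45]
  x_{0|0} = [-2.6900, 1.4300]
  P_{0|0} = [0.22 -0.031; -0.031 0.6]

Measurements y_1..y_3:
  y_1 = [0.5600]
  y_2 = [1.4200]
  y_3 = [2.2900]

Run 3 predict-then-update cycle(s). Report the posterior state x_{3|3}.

x_post = [-1.7961, 0.5233]

step 1: x^-=[-2.4898, 1.4300]  P^-=[0.4231 0.0770; 0.0770 0.8400]  H_jac=[-0.8672 0.4980]  S=[0.9100]  K=[-0.3610; 0.3864]  nu=[-2.3112]  x^+=[-1.6554, 0.5370]  P^+=[0.3045 0.2039; 0.2039 0.7042]
step 2: x^-=[-1.5802, 0.5370]  P^-=[0.5754 0.3265; 0.3265 0.9442]  H_jac=[-0.9468 0.3218]  S=[0.8646]  K=[-0.5086; -0.0062]  nu=[-0.2490]  x^+=[-1.4536, 0.5386]  P^+=[0.3518 0.3238; 0.3238 0.9441]
step 3: x^-=[-1.3782, 0.5386]  P^-=[0.6609 0.4800; 0.4800 1.1841]  H_jac=[-0.9314 0.3640]  S=[0.8548]  K=[-0.5158; -0.0188]  nu=[0.8103]  x^+=[-1.7961, 0.5233]  P^+=[0.4335 0.4717; 0.4717 1.1838]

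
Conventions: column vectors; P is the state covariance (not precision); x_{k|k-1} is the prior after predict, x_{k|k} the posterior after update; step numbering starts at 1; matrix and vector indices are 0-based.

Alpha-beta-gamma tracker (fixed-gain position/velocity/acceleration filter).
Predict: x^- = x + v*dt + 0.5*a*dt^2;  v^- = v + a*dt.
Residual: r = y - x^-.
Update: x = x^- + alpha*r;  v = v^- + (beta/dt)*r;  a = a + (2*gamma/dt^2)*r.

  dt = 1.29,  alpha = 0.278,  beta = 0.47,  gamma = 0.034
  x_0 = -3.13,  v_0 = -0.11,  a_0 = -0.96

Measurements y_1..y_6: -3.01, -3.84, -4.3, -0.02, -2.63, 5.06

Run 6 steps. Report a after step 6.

a_post = 0.0944

step 1: x_pred=-4.0707  r=1.0607  x^+=-3.7758  v^+=-0.9620  a^+=-0.9167
step 2: x_pred=-5.7794  r=1.9394  x^+=-5.2403  v^+=-1.4378  a^+=-0.8374
step 3: x_pred=-7.7918  r=3.4918  x^+=-6.8211  v^+=-1.2459  a^+=-0.6947
step 4: x_pred=-9.0063  r=8.9863  x^+=-6.5081  v^+=1.1320  a^+=-0.3275
step 5: x_pred=-5.3203  r=2.6903  x^+=-4.5724  v^+=1.6897  a^+=-0.2176
step 6: x_pred=-2.5737  r=7.6337  x^+=-0.4515  v^+=4.1903  a^+=0.0944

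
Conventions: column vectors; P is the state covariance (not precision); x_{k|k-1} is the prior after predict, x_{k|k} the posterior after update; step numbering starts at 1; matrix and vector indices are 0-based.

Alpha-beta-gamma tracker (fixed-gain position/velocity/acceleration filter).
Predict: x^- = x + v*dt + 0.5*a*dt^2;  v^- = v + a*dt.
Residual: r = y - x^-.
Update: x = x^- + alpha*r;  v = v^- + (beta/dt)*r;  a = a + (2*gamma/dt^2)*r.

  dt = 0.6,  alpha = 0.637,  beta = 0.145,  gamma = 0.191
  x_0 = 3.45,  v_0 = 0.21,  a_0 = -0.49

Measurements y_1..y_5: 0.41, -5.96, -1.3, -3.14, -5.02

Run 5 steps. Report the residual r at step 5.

step 1: x_pred=3.4878  r=-3.0778  x^+=1.5272  v^+=-0.8278  a^+=-3.7559
step 2: x_pred=0.3545  r=-6.3145  x^+=-3.6678  v^+=-4.6073  a^+=-10.4563
step 3: x_pred=-8.3144  r=7.0144  x^+=-3.8462  v^+=-9.1860  a^+=-3.0132
step 4: x_pred=-9.9002  r=6.7602  x^+=-5.5939  v^+=-9.3602  a^+=4.1601
step 5: x_pred=-10.4613  r=5.4413  x^+=-6.9952  v^+=-5.5492  a^+=9.9338

resid = 5.4413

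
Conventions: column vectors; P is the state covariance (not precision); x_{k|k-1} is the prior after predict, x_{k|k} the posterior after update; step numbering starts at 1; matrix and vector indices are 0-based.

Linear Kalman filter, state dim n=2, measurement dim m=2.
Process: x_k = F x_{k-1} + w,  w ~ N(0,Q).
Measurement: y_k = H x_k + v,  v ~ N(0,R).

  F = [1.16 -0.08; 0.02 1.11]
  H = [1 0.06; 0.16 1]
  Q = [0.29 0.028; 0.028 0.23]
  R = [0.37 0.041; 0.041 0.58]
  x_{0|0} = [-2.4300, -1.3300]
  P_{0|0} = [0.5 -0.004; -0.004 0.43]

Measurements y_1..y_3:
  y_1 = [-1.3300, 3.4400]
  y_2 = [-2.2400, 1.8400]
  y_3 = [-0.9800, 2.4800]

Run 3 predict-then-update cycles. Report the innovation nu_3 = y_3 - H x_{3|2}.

step 1: x^-=[-2.7124, -1.5249]  P^-=[0.9663 -0.0037; -0.0037 0.7598]  S=[1.3386 0.2374; 0.2374 1.3634]  K=[0.7245 -0.0155; -0.0697 0.5690]  nu=[1.4739, 5.3989]  x^+=[-1.7283, 1.4444]  P^+=[0.2688 -0.0223; -0.0223 0.3307]
step 2: x^-=[-2.1204, 1.5688]  P^-=[0.6579 -0.0238; -0.0238 0.6366]  S=[1.0273 0.1604; 0.1604 1.2258]  K=[0.6417 -0.0175; -0.0680 0.5251]  nu=[-0.2137, 0.6105]  x^+=[-2.2683, 1.9039]  P^+=[0.2380 -0.0219; -0.0219 0.3053]
step 3: x^-=[-2.7835, 2.0679]  P^-=[0.6163 -0.0218; -0.0218 0.6053]  S=[0.9859 0.1539; 0.1539 1.1941]  K=[0.6264 -0.0164; -0.0653 0.5124]  nu=[1.6794, 0.8574]  x^+=[-1.7456, 2.3977]  P^+=[0.2324 -0.0210; -0.0210 0.2979]

innov = [1.6794, 0.8574]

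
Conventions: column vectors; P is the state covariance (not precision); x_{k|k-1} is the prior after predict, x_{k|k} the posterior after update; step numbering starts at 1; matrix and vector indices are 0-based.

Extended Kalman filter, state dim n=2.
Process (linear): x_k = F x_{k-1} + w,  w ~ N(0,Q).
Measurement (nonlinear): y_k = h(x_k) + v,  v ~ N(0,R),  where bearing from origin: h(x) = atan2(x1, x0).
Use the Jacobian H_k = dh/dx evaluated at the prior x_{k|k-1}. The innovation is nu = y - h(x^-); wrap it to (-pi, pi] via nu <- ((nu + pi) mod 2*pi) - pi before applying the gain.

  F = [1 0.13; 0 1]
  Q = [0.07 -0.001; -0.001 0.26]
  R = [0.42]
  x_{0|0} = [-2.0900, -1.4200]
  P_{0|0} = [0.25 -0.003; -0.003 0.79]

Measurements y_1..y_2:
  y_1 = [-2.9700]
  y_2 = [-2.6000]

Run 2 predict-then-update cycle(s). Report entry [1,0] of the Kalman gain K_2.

K[1,0] = -0.6307

step 1: x^-=[-2.2746, -1.4200]  P^-=[0.3326 0.0987; 0.0987 1.0500]  H_jac=[0.1975 -0.3163]  S=[0.5257]  K=[0.0655; -0.5948]  nu=[-0.3865]  x^+=[-2.2999, -1.1901]  P^+=[0.3303 0.1192; 0.1192 0.8640]
step 2: x^-=[-2.4546, -1.1901]  P^-=[0.4459 0.2305; 0.2305 1.1240]  H_jac=[0.1599 -0.3298]  S=[0.5294]  K=[-0.0089; -0.6307]  nu=[0.0901]  x^+=[-2.4555, -1.2470]  P^+=[0.4459 0.2275; 0.2275 0.9134]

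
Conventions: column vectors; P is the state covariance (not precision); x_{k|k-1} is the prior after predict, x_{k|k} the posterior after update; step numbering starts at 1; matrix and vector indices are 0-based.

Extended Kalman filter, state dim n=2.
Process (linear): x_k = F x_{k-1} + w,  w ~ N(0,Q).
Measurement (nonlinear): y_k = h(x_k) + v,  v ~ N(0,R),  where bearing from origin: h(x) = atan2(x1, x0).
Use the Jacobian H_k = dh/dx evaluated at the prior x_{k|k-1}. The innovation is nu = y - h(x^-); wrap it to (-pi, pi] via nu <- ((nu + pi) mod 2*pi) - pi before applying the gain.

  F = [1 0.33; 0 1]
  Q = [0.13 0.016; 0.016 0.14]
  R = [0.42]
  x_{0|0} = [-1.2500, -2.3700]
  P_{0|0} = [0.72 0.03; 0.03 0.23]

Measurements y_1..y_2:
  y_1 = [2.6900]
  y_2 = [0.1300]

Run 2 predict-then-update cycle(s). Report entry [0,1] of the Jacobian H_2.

H_jac[0,1] = -0.2075

step 1: x^-=[-2.0321, -2.3700]  P^-=[0.8948 0.1219; 0.1219 0.3700]  H_jac=[0.2432 -0.2085]  S=[0.4766]  K=[0.4032; -0.0997]  nu=[-1.3136]  x^+=[-2.5618, -2.2391]  P^+=[0.8174 0.1411; 0.1411 0.3653]
step 2: x^-=[-3.3006, -2.2391]  P^-=[1.0802 0.2776; 0.2776 0.5053]  H_jac=[0.1408 -0.2075]  S=[0.4469]  K=[0.2113; -0.1471]  nu=[2.6755]  x^+=[-2.7352, -2.6328]  P^+=[1.0603 0.2915; 0.2915 0.4956]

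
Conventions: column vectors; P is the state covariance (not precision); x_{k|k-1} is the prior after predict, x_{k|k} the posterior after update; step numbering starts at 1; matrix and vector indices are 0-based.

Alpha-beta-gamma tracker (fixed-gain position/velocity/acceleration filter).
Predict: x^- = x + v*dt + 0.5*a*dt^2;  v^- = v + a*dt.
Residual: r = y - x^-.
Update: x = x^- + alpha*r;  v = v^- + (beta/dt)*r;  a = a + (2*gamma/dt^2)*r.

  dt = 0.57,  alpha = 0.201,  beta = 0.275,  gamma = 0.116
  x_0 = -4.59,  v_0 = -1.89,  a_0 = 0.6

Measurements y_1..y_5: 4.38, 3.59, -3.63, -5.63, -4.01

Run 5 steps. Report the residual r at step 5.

resid = -12.5166

step 1: x_pred=-5.5698  r=9.9498  x^+=-3.5699  v^+=3.2524  a^+=7.7048
step 2: x_pred=-0.4644  r=4.0544  x^+=0.3505  v^+=9.6002  a^+=10.6000
step 3: x_pred=7.5446  r=-11.1746  x^+=5.2985  v^+=10.2509  a^+=2.6206
step 4: x_pred=11.5672  r=-17.1972  x^+=8.1106  v^+=3.4477  a^+=-9.6594
step 5: x_pred=8.5066  r=-12.5166  x^+=5.9908  v^+=-8.0968  a^+=-18.5971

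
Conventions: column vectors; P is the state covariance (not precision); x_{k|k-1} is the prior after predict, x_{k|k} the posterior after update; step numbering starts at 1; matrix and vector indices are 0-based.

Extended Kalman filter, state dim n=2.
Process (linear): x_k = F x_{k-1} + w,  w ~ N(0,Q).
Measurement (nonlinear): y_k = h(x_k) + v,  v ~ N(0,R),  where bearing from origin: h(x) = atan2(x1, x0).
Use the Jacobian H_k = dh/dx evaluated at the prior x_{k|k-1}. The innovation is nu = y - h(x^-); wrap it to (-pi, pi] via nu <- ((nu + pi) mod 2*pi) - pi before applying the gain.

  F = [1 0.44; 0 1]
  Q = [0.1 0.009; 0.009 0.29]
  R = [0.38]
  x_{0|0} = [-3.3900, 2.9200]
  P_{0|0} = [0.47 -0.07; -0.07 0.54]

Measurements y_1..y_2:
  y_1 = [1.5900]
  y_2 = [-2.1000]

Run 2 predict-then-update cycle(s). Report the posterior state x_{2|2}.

x_post = [-2.0156, 2.1806]

step 1: x^-=[-2.1052, 2.9200]  P^-=[0.6129 0.1766; 0.1766 0.8300]  H_jac=[-0.2253 -0.1625]  S=[0.4460]  K=[-0.3740; -0.3916]  nu=[-0.6055]  x^+=[-1.8787, 3.1571]  P^+=[0.5505 0.1113; 0.1113 0.7616]
step 2: x^-=[-0.4896, 3.1571]  P^-=[0.8959 0.4554; 0.4554 1.0516]  H_jac=[-0.3093 -0.0480]  S=[0.4816]  K=[-0.6207; -0.3972]  nu=[2.4585]  x^+=[-2.0156, 2.1806]  P^+=[0.7104 0.3366; 0.3366 0.9756]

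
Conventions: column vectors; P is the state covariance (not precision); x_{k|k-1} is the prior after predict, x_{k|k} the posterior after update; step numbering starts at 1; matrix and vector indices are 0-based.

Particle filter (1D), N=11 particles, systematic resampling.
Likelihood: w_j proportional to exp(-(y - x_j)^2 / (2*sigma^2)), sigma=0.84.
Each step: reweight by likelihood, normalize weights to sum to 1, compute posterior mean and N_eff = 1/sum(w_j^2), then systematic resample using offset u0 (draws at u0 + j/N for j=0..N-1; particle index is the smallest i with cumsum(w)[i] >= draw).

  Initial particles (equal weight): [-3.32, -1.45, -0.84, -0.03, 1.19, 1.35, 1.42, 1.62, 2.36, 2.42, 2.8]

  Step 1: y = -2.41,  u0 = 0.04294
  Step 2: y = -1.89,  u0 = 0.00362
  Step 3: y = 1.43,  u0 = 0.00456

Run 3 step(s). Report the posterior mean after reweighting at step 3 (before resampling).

post_mean = -1.1026

step 1: w=[0.4382, 0.4101, 0.1374, 0.0142, 0.0001, 0.0000, 0.0000, 0.0000, 0.0000, 0.0000, 0.0000]  mean=-2.1650  Neff=2.6369  idx=[0, 0, 0, 0, 0, 1, 1, 1, 1, 2, 2]
step 2: w=[0.0421, 0.0421, 0.0421, 0.0421, 0.0421, 0.1563, 0.1563, 0.1563, 0.1563, 0.0821, 0.0821]  mean=-1.7435  Neff=8.3269  idx=[0, 2, 4, 5, 6, 6, 7, 7, 8, 8, 9]
step 3: w=[0.0000, 0.0000, 0.0000, 0.0615, 0.0615, 0.0615, 0.0615, 0.0615, 0.0615, 0.0615, 0.5696]  mean=-1.1026  Neff=2.8498  idx=[3, 4, 6, 7, 8, 10, 10, 10, 10, 10, 10]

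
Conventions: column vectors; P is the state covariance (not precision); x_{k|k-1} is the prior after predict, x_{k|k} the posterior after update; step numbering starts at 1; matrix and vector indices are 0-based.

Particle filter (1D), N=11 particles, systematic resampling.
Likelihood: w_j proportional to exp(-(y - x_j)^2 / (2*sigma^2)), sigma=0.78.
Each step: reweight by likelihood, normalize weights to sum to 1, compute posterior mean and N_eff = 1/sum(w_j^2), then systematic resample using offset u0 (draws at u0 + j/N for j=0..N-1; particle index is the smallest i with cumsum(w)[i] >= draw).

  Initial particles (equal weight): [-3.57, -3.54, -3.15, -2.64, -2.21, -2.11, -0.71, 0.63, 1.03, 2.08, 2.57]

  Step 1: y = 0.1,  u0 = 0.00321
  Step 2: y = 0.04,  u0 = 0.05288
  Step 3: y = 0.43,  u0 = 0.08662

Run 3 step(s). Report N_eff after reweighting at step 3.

N_eff = 9.7894

step 1: w=[0.0000, 0.0000, 0.0001, 0.0011, 0.0064, 0.0093, 0.2994, 0.4076, 0.2522, 0.0205, 0.0034]  mean=0.3185  Neff=3.1252  idx=[4, 6, 6, 6, 7, 7, 7, 7, 8, 8, 8]
step 2: w=[0.0025, 0.1008, 0.1008, 0.1008, 0.1202, 0.1202, 0.1202, 0.1202, 0.0715, 0.0715, 0.0715]  mean=0.3036  Neff=9.6548  idx=[1, 2, 3, 4, 4, 5, 6, 7, 7, 9, 10]
step 3: w=[0.0413, 0.0413, 0.0413, 0.1162, 0.1162, 0.1162, 0.1162, 0.1162, 0.1162, 0.0894, 0.0894]  mean=0.5355  Neff=9.7894  idx=[2, 3, 4, 5, 5, 6, 7, 8, 8, 9, 10]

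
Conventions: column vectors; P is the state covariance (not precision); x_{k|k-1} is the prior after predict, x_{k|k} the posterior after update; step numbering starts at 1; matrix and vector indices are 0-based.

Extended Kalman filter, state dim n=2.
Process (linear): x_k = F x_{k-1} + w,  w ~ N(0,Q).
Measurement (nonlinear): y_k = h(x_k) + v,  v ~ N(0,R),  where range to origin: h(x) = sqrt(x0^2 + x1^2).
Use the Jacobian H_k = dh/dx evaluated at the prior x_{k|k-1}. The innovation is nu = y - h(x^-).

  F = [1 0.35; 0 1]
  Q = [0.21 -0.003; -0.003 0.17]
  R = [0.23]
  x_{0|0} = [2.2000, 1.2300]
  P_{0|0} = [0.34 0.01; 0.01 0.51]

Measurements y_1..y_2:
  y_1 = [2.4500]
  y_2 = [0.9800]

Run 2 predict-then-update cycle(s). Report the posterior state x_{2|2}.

step 1: x^-=[2.6305, 1.2300]  P^-=[0.6195 0.1855; 0.1855 0.6800]  H_jac=[0.9059 0.4236]  S=[1.0027]  K=[0.6380; 0.4548]  nu=[-0.4539]  x^+=[2.3409, 1.0236]  P^+=[0.2113 -0.1055; -0.1055 0.4726]
step 2: x^-=[2.6992, 1.0236]  P^-=[0.4054 0.0569; 0.0569 0.6426]  H_jac=[0.9350 0.3546]  S=[0.7029]  K=[0.5679; 0.3998]  nu=[-1.9067]  x^+=[1.6163, 0.2612]  P^+=[0.1786 -0.1027; -0.1027 0.5302]

x_post = [1.6163, 0.2612]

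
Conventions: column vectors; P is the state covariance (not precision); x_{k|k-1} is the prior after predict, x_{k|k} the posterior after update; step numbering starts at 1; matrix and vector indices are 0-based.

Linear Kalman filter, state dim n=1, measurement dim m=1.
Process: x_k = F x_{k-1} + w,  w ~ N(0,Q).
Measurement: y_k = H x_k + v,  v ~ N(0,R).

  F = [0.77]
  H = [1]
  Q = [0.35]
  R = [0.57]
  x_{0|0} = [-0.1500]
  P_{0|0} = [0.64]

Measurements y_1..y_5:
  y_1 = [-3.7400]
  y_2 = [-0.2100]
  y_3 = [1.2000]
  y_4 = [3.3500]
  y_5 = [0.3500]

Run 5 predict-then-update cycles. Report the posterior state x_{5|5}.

step 1: x^-=[-0.1155]  P^-=[0.7295]  S=[1.2995]  K=[0.5614]  nu=[-3.6245]  x^+=[-2.1501]  P^+=[0.3200]
step 2: x^-=[-1.6556]  P^-=[0.5397]  S=[1.1097]  K=[0.4864]  nu=[1.4456]  x^+=[-0.9525]  P^+=[0.2772]
step 3: x^-=[-0.7334]  P^-=[0.5144]  S=[1.0844]  K=[0.4743]  nu=[1.9334]  x^+=[0.1837]  P^+=[0.2704]
step 4: x^-=[0.1414]  P^-=[0.5103]  S=[1.0803]  K=[0.4724]  nu=[3.2086]  x^+=[1.6571]  P^+=[0.2693]
step 5: x^-=[1.2759]  P^-=[0.5096]  S=[1.0796]  K=[0.4720]  nu=[-0.9259]  x^+=[0.8389]  P^+=[0.2691]

x_post = [0.8389]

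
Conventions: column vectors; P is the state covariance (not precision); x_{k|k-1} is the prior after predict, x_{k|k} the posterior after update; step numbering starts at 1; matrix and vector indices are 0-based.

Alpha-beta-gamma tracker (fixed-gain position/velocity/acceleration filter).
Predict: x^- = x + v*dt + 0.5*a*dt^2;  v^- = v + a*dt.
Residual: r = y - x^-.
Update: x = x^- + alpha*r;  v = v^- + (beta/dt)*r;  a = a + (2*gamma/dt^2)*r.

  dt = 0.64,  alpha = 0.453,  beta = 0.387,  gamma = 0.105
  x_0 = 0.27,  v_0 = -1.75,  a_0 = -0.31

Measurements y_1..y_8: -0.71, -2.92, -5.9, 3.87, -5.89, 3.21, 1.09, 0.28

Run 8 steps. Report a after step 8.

a_post = -1.5174

step 1: x_pred=-0.9135  r=0.2035  x^+=-0.8213  v^+=-1.8254  a^+=-0.2057
step 2: x_pred=-2.0317  r=-0.8883  x^+=-2.4341  v^+=-2.4942  a^+=-0.6611
step 3: x_pred=-4.1657  r=-1.7343  x^+=-4.9514  v^+=-3.9660  a^+=-1.5503
step 4: x_pred=-7.8071  r=11.6771  x^+=-2.5174  v^+=2.1028  a^+=4.4365
step 5: x_pred=-0.2629  r=-5.6271  x^+=-2.8120  v^+=1.5396  a^+=1.5515
step 6: x_pred=-1.5089  r=4.7189  x^+=0.6288  v^+=5.3860  a^+=3.9709
step 7: x_pred=4.8891  r=-3.7991  x^+=3.1681  v^+=5.6302  a^+=2.0231
step 8: x_pred=7.1857  r=-6.9057  x^+=4.0574  v^+=2.7492  a^+=-1.5174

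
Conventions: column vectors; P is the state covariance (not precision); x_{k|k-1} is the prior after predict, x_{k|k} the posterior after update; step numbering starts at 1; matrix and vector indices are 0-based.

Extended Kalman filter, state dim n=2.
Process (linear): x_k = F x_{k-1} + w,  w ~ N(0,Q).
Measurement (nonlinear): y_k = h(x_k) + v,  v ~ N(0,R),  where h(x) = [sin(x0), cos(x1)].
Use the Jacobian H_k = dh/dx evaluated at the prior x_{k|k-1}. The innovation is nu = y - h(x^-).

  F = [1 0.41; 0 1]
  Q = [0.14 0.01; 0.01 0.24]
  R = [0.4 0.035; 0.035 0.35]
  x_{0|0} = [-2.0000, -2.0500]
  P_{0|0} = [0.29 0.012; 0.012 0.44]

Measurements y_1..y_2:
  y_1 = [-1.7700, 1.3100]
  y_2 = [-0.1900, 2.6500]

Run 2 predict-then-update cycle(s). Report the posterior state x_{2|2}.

x_post = [-2.1071, 0.2942]

step 1: x^-=[-2.8405, -2.0500]  P^-=[0.5138 0.2024; 0.2024 0.6800]  H_jac=[-0.9550 0.0000; 0.0000 0.8874]  S=[0.8686 -0.1365; -0.1365 0.8854]  K=[-0.5463 0.1186; -0.1183 0.6632]  nu=[-1.4734, 1.7711]  x^+=[-1.8255, -0.7011]  P^+=[0.2245 0.0252; 0.0252 0.2569]
step 2: x^-=[-2.1130, -0.7011]  P^-=[0.4283 0.1406; 0.1406 0.4969]  H_jac=[-0.5160 0.0000; 0.0000 0.6450]  S=[0.5140 -0.0118; -0.0118 0.5568]  K=[-0.4264 0.1538; -0.1280 0.5730]  nu=[0.6666, 1.8858]  x^+=[-2.1071, 0.2942]  P^+=[0.3201 0.0603; 0.0603 0.3040]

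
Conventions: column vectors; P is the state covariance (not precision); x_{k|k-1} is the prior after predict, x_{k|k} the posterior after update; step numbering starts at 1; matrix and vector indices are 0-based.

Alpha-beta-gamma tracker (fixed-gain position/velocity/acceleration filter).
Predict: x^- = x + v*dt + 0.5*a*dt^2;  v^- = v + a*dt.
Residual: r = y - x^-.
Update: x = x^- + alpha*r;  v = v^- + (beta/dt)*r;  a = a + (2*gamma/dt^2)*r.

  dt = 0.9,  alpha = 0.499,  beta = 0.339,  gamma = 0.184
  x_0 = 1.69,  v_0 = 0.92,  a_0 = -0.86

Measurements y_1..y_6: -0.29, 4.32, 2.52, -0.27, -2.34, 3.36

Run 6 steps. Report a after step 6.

step 1: x_pred=2.1697  r=-2.4597  x^+=0.9423  v^+=-0.7805  a^+=-1.9775
step 2: x_pred=-0.5610  r=4.8810  x^+=1.8746  v^+=-0.7217  a^+=0.2401
step 3: x_pred=1.3223  r=1.1977  x^+=1.9199  v^+=-0.0545  a^+=0.7842
step 4: x_pred=2.1885  r=-2.4585  x^+=0.9617  v^+=-0.2748  a^+=-0.3327
step 5: x_pred=0.5796  r=-2.9196  x^+=-0.8773  v^+=-1.6740  a^+=-1.6592
step 6: x_pred=-3.0558  r=6.4158  x^+=0.1457  v^+=-0.7506  a^+=1.2556

a_post = 1.2556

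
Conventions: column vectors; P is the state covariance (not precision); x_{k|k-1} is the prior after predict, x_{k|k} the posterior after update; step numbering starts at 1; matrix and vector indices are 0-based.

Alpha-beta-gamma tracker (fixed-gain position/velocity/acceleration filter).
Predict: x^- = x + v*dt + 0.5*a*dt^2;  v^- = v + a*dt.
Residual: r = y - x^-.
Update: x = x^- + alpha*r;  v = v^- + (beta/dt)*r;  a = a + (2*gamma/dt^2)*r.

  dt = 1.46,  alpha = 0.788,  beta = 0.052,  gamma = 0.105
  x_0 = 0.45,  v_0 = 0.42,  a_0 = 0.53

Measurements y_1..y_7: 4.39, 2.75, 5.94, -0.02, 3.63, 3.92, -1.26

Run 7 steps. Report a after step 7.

a_post = -1.5995

step 1: x_pred=1.6281  r=2.7619  x^+=3.8045  v^+=1.2922  a^+=0.8021
step 2: x_pred=6.5459  r=-3.7959  x^+=3.5547  v^+=2.3280  a^+=0.4281
step 3: x_pred=7.4100  r=-1.4700  x^+=6.2516  v^+=2.9008  a^+=0.2833
step 4: x_pred=10.7887  r=-10.8087  x^+=2.2714  v^+=2.9294  a^+=-0.7815
step 5: x_pred=5.7155  r=-2.0855  x^+=4.0721  v^+=1.7141  a^+=-0.9870
step 6: x_pred=5.5228  r=-1.6028  x^+=4.2598  v^+=0.2160  a^+=-1.1449
step 7: x_pred=3.3550  r=-4.6150  x^+=-0.2816  v^+=-1.6199  a^+=-1.5995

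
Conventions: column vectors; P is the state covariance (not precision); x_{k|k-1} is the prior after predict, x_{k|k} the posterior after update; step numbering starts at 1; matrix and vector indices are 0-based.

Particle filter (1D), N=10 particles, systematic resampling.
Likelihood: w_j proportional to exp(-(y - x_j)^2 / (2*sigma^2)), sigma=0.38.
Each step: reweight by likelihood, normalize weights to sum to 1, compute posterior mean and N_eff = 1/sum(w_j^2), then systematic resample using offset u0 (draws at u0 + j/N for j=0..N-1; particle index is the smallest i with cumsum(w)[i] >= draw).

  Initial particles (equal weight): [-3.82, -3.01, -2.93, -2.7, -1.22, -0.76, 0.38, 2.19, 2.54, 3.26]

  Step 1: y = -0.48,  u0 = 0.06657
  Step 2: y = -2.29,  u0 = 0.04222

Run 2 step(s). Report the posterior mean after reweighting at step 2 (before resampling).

post_mean = -1.1681

step 1: w=[0.0000, 0.0000, 0.0000, 0.0000, 0.1517, 0.7702, 0.0780, 0.0000, 0.0000, 0.0000]  mean=-0.7408  Neff=1.6067  idx=[4, 5, 5, 5, 5, 5, 5, 5, 5, 6]
step 2: w=[0.8871, 0.0141, 0.0141, 0.0141, 0.0141, 0.0141, 0.0141, 0.0141, 0.0141, 0.0000]  mean=-1.1681  Neff=1.2681  idx=[0, 0, 0, 0, 0, 0, 0, 0, 0, 4]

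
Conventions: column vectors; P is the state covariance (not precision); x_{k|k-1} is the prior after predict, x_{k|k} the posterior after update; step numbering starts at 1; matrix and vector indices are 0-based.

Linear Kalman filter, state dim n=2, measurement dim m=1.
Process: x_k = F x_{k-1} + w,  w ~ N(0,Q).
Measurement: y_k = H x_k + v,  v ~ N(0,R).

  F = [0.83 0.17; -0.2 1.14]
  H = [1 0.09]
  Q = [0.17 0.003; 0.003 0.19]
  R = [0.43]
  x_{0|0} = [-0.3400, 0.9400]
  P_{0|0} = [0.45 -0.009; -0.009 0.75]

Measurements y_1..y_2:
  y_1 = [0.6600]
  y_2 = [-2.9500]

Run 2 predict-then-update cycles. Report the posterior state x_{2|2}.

x_post = [-1.1442, 0.0489]

step 1: x^-=[-0.1224, 1.1396]  P^-=[0.4991 0.0654; 0.0654 1.1868]  S=[0.9505]  K=[0.5313; 0.1812]  nu=[0.6798]  x^+=[0.2388, 1.2628]  P^+=[0.2308 -0.0261; -0.0261 1.1556]
step 2: x^-=[0.4129, 1.3918]  P^-=[0.3550 0.1648; 0.1648 1.7129]  S=[0.8286]  K=[0.4464; 0.3850]  nu=[-3.4881]  x^+=[-1.1442, 0.0489]  P^+=[0.1899 0.0224; 0.0224 1.5901]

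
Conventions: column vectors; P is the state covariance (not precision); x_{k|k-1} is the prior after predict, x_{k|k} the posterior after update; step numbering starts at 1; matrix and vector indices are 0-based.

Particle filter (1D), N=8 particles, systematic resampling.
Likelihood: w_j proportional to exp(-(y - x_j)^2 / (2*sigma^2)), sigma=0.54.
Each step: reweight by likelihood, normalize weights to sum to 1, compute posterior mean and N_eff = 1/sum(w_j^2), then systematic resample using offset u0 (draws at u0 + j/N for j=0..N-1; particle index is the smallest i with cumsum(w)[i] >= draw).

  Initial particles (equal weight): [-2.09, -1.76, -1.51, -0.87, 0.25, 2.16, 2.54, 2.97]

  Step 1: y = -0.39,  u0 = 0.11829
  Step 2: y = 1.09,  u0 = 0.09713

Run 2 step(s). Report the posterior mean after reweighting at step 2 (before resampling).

step 1: w=[0.0053, 0.0300, 0.0873, 0.5055, 0.3718, 0.0000, 0.0000, 0.0000]  mean=-0.5426  Neff=2.4854  idx=[2, 3, 3, 3, 3, 4, 4, 4]
step 2: w=[0.0000, 0.0015, 0.0015, 0.0015, 0.0015, 0.3313, 0.3313, 0.3313]  mean=0.2431  Neff=3.0371  idx=[5, 5, 6, 6, 6, 7, 7, 7]

post_mean = 0.2431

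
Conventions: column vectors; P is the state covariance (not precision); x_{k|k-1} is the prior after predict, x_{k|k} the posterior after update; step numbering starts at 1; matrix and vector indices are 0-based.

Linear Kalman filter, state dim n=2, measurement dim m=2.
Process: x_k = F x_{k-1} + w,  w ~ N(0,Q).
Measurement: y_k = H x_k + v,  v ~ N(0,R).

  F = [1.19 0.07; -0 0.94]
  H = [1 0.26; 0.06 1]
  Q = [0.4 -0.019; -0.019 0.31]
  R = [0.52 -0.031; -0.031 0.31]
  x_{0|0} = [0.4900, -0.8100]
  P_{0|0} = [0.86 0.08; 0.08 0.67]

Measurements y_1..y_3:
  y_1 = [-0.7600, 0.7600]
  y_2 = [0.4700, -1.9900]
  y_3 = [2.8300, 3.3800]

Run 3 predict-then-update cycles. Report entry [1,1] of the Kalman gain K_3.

K[1,1] = 0.6084

step 1: x^-=[0.5264, -0.7614]  P^-=[1.6345 0.1146; 0.1146 0.9020]  S=[2.2750 0.4180; 0.4180 1.2316]  K=[0.7463 -0.0806; 0.0191 0.7315]  nu=[-1.0884, 1.4898]  x^+=[-0.4061, 0.3076]  P^+=[0.4095 -0.0727; -0.0727 0.2305]
step 2: x^-=[-0.4617, 0.2892]  P^-=[0.9689 -0.0852; -0.0852 0.5137]  S=[1.4794 0.0742; 0.0742 0.8170]  K=[0.6446 -0.0916; 0.0015 0.6224]  nu=[0.8565, -2.2515]  x^+=[0.2967, -1.1109]  P^+=[0.3562 -0.0698; -0.0698 0.1971]
step 3: x^-=[0.2753, -1.0442]  P^-=[0.8937 -0.0841; -0.0841 0.4841]  S=[1.4027 0.0631; 0.0631 0.7873]  K=[0.6255 -0.0888; 0.0024 0.6084]  nu=[2.8262, 4.4077]  x^+=[1.6517, 1.6441]  P^+=[0.3456 -0.0677; -0.0677 0.1926]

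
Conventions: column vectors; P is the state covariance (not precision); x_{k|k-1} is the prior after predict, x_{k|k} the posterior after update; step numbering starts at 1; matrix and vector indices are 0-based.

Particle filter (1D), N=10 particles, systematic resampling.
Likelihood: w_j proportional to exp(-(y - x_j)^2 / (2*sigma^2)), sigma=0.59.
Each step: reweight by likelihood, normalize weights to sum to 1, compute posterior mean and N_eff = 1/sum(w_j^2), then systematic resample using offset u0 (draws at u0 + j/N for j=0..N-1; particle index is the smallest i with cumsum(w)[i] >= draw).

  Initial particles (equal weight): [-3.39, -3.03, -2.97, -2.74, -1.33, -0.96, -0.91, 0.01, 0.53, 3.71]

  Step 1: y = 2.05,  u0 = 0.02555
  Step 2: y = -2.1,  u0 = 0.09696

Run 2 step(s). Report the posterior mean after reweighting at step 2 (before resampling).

post_mean = 0.0871

step 1: w=[0.0000, 0.0000, 0.0000, 0.0000, 0.0000, 0.0000, 0.0001, 0.0438, 0.6259, 0.3302]  mean=1.5571  Neff=1.9893  idx=[7, 8, 8, 8, 8, 8, 8, 9, 9, 9]
step 2: w=[0.8518, 0.0247, 0.0247, 0.0247, 0.0247, 0.0247, 0.0247, 0.0000, 0.0000, 0.0000]  mean=0.0871  Neff=1.3714  idx=[0, 0, 0, 0, 0, 0, 0, 0, 2, 6]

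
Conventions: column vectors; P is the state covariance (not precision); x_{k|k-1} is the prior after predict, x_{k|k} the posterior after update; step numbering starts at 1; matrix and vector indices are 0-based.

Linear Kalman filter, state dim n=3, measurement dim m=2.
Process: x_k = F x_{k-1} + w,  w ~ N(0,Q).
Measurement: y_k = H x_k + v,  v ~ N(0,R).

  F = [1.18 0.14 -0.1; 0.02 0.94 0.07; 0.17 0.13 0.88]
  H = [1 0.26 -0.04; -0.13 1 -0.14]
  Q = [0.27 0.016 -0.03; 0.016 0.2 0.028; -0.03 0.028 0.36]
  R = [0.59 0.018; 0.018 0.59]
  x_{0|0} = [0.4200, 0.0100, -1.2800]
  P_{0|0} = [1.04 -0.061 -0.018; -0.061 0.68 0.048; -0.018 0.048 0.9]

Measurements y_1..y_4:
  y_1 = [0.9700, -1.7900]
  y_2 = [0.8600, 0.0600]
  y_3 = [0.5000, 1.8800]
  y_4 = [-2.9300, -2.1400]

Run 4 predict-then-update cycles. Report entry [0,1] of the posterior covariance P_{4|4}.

P_post[0,1] = -0.0112

step 1: x^-=[0.6250, -0.0718, -1.0537]  P^-=[1.7232 0.0504 0.0879; 0.0504 0.8096 0.1998; 0.0879 0.1998 1.1014]  S=[2.3847 0.0323; 0.0323 1.3845]  K=[0.7287 -0.1513; 0.0985 0.5576; 0.0398 0.0237]  nu=[0.3215, -1.7845]  x^+=[1.1292, -1.0351, -1.0833]  P^+=[0.4324 -0.0166 0.0233; -0.0166 0.3526 0.1713; 0.0233 0.1713 1.0968]
step 2: x^-=[1.2959, -1.0262, -0.8959]  P^-=[0.8742 0.0339 0.0063; 0.0339 0.5390 0.2814; 0.0063 0.2814 1.2732]  S=[1.5140 0.0620; 0.0620 1.0814]  K=[0.5875 -0.1083; 0.0890 0.4529; 0.0150 0.0937]  nu=[-0.2049, 1.1293]  x^+=[1.0532, -0.5330, -0.7931]  P^+=[0.3468 -0.0081 0.0006; -0.0081 0.3003 0.2325; 0.0006 0.2325 1.2632]
step 3: x^-=[1.2475, -0.5355, -0.5882]  P^-=[0.7621 0.0263 -0.0413; 0.0263 0.5020 0.3368; -0.0413 0.3368 1.4064]  S=[1.3983 0.0625; 0.0625 1.0297]  K=[0.5555 -0.0988; 0.0831 0.4333; -0.0135 0.1419]  nu=[-0.6318, 2.4953]  x^+=[0.6499, 0.4932, -0.2255]  P^+=[0.3274 -0.0087 -0.0214; -0.0087 0.2945 0.2747; -0.0214 0.2747 1.3856]
step 4: x^-=[0.8585, 0.4608, -0.0239]  P^-=[0.7400 0.0182 -0.0740; 0.0182 0.5029 0.3781; -0.0740 0.3781 1.5035]  S=[1.3739 0.0597; 0.0597 1.0215]  K=[0.5485 -0.0982; 0.0786 0.4335; -0.0337 0.1755]  nu=[-3.9093, -2.4925]  x^+=[-1.0407, -0.9270, -0.3295]  P^+=[0.3233 -0.0112 -0.0370; -0.0112 0.2983 0.3041; -0.0370 0.3041 1.4712]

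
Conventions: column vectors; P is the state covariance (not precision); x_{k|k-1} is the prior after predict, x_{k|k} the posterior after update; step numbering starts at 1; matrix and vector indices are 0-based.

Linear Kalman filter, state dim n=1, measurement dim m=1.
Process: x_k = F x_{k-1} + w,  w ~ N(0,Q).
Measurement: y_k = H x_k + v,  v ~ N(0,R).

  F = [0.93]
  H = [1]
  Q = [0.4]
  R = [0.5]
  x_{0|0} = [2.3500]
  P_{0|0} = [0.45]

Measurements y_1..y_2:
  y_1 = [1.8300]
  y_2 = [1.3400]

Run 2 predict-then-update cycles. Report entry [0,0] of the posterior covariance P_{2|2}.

P_post[0,0] = 0.2854

step 1: x^-=[2.1855]  P^-=[0.7892]  S=[1.2892]  K=[0.6122]  nu=[-0.3555]  x^+=[1.9679]  P^+=[0.3061]
step 2: x^-=[1.8301]  P^-=[0.6647]  S=[1.1647]  K=[0.5707]  nu=[-0.4901]  x^+=[1.5504]  P^+=[0.2854]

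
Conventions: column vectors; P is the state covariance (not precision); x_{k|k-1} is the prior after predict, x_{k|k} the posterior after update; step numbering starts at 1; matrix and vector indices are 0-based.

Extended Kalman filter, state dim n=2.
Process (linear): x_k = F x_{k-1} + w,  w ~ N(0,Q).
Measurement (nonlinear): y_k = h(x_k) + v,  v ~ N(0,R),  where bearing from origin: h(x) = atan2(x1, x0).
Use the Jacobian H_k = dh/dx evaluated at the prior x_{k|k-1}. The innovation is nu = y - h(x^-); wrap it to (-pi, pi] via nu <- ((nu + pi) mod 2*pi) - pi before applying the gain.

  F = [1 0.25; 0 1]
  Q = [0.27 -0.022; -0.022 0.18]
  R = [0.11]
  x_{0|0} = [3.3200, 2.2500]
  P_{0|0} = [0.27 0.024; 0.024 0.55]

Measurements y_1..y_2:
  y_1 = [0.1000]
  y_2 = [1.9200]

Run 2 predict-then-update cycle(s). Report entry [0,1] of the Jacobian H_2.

step 1: x^-=[3.8825, 2.2500]  P^-=[0.5864 0.1395; 0.1395 0.7300]  H_jac=[-0.1117 0.1928]  S=[0.1384]  K=[-0.2790; 0.9040]  nu=[-0.4252]  x^+=[4.0011, 1.8656]  P^+=[0.5756 0.1744; 0.1744 0.6168]
step 2: x^-=[4.4675, 1.8656]  P^-=[0.9714 0.3066; 0.3066 0.7968]  H_jac=[-0.0796 0.1906]  S=[0.1358]  K=[-0.1389; 0.9387]  nu=[1.5244]  x^+=[4.2557, 3.2966]  P^+=[0.9687 0.3243; 0.3243 0.6772]

H_jac[0,1] = 0.1906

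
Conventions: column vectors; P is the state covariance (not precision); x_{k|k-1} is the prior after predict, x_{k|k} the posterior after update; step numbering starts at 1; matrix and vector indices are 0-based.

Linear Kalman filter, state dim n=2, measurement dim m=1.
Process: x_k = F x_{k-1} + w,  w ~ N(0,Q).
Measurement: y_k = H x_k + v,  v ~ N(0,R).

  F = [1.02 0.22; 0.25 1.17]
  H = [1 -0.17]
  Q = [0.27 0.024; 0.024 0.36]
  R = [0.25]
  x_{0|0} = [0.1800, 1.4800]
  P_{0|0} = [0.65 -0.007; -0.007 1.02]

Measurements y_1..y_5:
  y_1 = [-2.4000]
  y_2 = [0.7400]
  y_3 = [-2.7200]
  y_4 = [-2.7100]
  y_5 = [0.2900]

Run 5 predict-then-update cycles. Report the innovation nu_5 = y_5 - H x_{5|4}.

innov = [2.9746]

step 1: x^-=[0.5092, 1.7766]  P^-=[0.9925 0.4436; 0.4436 1.7928]  S=[1.1435]  K=[0.8020; 0.1214]  nu=[-2.6072]  x^+=[-1.5818, 1.4602]  P^+=[0.2570 0.3323; 0.3323 1.7760]
step 2: x^-=[-1.2922, 1.3130]  P^-=[0.7724 0.9615; 0.9615 3.0015]  S=[0.7823]  K=[0.7785; 0.5768]  nu=[2.2554]  x^+=[0.4636, 2.6138]  P^+=[0.2984 0.6102; 0.6102 2.7413]
step 3: x^-=[1.0479, 3.1740]  P^-=[0.9870 1.5675; 1.5675 4.4882]  S=[0.8337]  K=[0.8642; 0.9649]  nu=[-3.2283]  x^+=[-1.7419, 0.0589]  P^+=[0.3643 0.8723; 0.8723 3.7119]
step 4: x^-=[-1.7638, -0.3666]  P^-=[1.2202 2.1613; 2.1613 5.9743]  S=[0.9080]  K=[0.9392; 1.2617]  nu=[-1.0085]  x^+=[-2.7110, -1.6391]  P^+=[0.4193 1.0853; 1.0853 4.5288]
step 5: x^-=[-3.1258, -2.5955]  P^-=[1.4125 2.6516; 2.6516 7.2206]  S=[0.9697]  K=[0.9918; 1.4686]  nu=[2.9746]  x^+=[-0.1755, 1.7730]  P^+=[0.4586 1.2391; 1.2391 5.1292]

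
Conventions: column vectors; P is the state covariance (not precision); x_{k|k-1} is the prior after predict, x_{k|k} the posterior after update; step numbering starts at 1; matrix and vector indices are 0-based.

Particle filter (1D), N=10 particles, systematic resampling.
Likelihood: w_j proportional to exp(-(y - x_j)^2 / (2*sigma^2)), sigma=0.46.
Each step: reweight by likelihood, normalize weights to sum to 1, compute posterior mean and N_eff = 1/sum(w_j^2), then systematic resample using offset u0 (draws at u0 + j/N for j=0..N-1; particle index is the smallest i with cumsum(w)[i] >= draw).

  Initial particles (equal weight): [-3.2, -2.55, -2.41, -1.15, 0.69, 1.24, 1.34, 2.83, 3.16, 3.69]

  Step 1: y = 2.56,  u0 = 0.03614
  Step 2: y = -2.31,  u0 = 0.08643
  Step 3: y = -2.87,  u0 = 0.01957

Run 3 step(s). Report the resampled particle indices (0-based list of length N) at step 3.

resampled_idx = [0, 1, 2, 3, 4, 5, 6, 7, 8, 9]

step 1: w=[0.0000, 0.0000, 0.0000, 0.0000, 0.0002, 0.0119, 0.0218, 0.6171, 0.3131, 0.0359]  mean=2.9124  Neff=2.0800  idx=[7, 7, 7, 7, 7, 7, 7, 8, 8, 8]
step 2: w=[0.1428, 0.1428, 0.1428, 0.1428, 0.1428, 0.1428, 0.1428, 0.0000, 0.0000, 0.0000]  mean=2.8300  Neff=7.0015  idx=[0, 1, 2, 2, 3, 4, 4, 5, 6, 6]
step 3: w=[0.1000, 0.1000, 0.1000, 0.1000, 0.1000, 0.1000, 0.1000, 0.1000, 0.1000, 0.1000]  mean=2.8300  Neff=10.0000  idx=[0, 1, 2, 3, 4, 5, 6, 7, 8, 9]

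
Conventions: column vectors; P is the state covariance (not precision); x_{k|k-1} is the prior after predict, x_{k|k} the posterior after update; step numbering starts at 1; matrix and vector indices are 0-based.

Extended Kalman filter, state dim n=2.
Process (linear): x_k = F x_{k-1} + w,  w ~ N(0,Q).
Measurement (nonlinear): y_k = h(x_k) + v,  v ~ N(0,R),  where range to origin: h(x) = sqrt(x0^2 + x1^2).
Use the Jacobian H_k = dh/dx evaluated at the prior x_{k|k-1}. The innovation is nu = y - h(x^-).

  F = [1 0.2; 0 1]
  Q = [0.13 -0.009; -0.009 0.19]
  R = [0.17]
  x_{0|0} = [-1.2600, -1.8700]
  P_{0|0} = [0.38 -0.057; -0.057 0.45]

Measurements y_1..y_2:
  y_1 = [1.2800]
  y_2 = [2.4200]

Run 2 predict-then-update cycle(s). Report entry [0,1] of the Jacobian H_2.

step 1: x^-=[-1.6340, -1.8700]  P^-=[0.5052 0.0240; 0.0240 0.6400]  H_jac=[-0.6580 -0.7530]  S=[0.7754]  K=[-0.4520; -0.6419]  nu=[-1.2033]  x^+=[-1.0901, -1.0976]  P^+=[0.3468 -0.2010; -0.2010 0.3205]
step 2: x^-=[-1.3096, -1.0976]  P^-=[0.4092 -0.1459; -0.1459 0.5105]  H_jac=[-0.7664 -0.6423]  S=[0.4774]  K=[-0.4607; -0.4527]  nu=[0.7112]  x^+=[-1.6373, -1.4196]  P^+=[0.3079 -0.2454; -0.2454 0.4127]

H_jac[0,1] = -0.6423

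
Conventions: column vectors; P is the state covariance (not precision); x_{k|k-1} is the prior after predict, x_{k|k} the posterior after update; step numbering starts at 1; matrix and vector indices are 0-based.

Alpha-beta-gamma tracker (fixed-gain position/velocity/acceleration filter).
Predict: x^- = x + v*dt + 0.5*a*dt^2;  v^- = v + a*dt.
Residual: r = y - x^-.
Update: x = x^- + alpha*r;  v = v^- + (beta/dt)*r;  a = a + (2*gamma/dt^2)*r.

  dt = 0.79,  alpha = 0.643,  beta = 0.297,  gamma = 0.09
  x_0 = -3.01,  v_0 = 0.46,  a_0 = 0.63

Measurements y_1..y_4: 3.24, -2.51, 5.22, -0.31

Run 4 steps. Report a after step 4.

a_post = -0.9689

step 1: x_pred=-2.4500  r=5.6900  x^+=1.2087  v^+=3.0969  a^+=2.2711
step 2: x_pred=4.3639  r=-6.8739  x^+=-0.0560  v^+=2.3068  a^+=0.2886
step 3: x_pred=1.8564  r=3.3636  x^+=4.0192  v^+=3.7993  a^+=1.2587
step 4: x_pred=7.4134  r=-7.7234  x^+=2.4473  v^+=1.8900  a^+=-0.9689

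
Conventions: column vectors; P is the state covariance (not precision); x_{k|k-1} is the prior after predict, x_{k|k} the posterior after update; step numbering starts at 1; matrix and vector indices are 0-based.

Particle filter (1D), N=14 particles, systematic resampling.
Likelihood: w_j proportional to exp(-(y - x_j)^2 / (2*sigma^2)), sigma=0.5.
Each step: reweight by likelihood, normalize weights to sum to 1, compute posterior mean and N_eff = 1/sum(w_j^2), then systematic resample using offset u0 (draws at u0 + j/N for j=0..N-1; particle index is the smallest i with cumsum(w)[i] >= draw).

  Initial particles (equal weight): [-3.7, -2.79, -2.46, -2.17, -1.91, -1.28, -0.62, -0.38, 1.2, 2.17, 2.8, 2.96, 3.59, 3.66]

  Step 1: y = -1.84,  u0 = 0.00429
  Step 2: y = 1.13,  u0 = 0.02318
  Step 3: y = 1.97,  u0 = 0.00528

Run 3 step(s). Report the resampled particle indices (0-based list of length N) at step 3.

resampled_idx = [0, 1, 2, 3, 4, 5, 6, 7, 8, 9, 10, 11, 12, 13]

step 1: w=[0.0003, 0.0544, 0.1534, 0.2661, 0.3276, 0.1767, 0.0169, 0.0047, 0.0000, 0.0000, 0.0000, 0.0000, 0.0000, 0.0000]  mean=-1.9718  Neff=4.2349  idx=[1, 2, 2, 3, 3, 3, 3, 4, 4, 4, 4, 4, 5, 5]
step 2: w=[0.0000, 0.0000, 0.0000, 0.0000, 0.0000, 0.0000, 0.0000, 0.0005, 0.0005, 0.0005, 0.0005, 0.0005, 0.4987, 0.4987]  mean=-1.2817  Neff=2.0107  idx=[12, 12, 12, 12, 12, 12, 12, 13, 13, 13, 13, 13, 13, 13]
step 3: w=[0.0714, 0.0714, 0.0714, 0.0714, 0.0714, 0.0714, 0.0714, 0.0714, 0.0714, 0.0714, 0.0714, 0.0714, 0.0714, 0.0714]  mean=-1.2800  Neff=14.0000  idx=[0, 1, 2, 3, 4, 5, 6, 7, 8, 9, 10, 11, 12, 13]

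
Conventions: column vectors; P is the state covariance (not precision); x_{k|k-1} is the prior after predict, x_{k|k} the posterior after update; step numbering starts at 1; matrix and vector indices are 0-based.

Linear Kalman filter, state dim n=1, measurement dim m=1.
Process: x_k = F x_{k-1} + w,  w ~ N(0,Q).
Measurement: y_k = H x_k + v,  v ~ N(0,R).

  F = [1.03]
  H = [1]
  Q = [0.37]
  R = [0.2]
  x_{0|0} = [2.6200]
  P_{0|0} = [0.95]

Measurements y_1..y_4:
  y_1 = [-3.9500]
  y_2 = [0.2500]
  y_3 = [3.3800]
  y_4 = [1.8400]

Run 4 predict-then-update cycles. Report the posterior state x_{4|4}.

step 1: x^-=[2.6986]  P^-=[1.3779]  S=[1.5779]  K=[0.8732]  nu=[-6.6486]  x^+=[-3.1073]  P^+=[0.1746]
step 2: x^-=[-3.2005]  P^-=[0.5553]  S=[0.7553]  K=[0.7352]  nu=[3.4505]  x^+=[-0.6637]  P^+=[0.1470]
step 3: x^-=[-0.6836]  P^-=[0.5260]  S=[0.7260]  K=[0.7245]  nu=[4.0636]  x^+=[2.2605]  P^+=[0.1449]
step 4: x^-=[2.3284]  P^-=[0.5237]  S=[0.7237]  K=[0.7237]  nu=[-0.4884]  x^+=[1.9750]  P^+=[0.1447]

x_post = [1.9750]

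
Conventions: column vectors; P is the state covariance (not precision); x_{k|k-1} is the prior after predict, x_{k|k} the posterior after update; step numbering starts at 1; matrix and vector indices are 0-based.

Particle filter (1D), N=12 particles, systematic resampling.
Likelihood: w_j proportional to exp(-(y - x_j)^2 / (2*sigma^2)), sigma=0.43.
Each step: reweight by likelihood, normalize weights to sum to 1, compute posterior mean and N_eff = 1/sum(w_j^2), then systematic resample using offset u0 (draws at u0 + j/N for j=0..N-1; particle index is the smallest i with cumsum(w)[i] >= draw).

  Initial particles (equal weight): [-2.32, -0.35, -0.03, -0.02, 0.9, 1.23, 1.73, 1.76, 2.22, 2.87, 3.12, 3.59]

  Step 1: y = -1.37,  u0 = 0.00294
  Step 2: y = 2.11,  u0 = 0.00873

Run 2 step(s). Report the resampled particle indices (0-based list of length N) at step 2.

resampled_idx = [7, 11, 11, 11, 11, 11, 11, 11, 11, 11, 11, 11]

step 1: w=[0.5373, 0.3700, 0.0480, 0.0446, 0.0000, 0.0000, 0.0000, 0.0000, 0.0000, 0.0000, 0.0000, 0.0000]  mean=-1.3784  Neff=2.3260  idx=[0, 0, 0, 0, 0, 0, 0, 1, 1, 1, 1, 2]
step 2: w=[0.0000, 0.0000, 0.0000, 0.0000, 0.0000, 0.0000, 0.0000, 0.0174, 0.0174, 0.0174, 0.0174, 0.9305]  mean=-0.0522  Neff=1.1534  idx=[7, 11, 11, 11, 11, 11, 11, 11, 11, 11, 11, 11]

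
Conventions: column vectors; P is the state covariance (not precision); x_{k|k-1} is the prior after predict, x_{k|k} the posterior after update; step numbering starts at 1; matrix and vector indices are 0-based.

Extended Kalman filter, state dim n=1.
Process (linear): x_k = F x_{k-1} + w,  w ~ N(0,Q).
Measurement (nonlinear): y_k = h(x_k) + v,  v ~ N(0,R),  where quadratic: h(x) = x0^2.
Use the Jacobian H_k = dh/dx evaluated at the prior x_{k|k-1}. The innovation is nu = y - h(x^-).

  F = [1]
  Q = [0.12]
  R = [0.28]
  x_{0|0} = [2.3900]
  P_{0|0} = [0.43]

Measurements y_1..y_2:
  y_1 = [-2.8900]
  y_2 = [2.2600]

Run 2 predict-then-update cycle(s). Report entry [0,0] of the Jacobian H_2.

step 1: x^-=[2.3900]  P^-=[0.5500]  H_jac=[4.7800]  S=[12.8466]  K=[0.2046]  nu=[-8.6021]  x^+=[0.6296]  P^+=[0.0120]
step 2: x^-=[0.6296]  P^-=[0.1320]  H_jac=[1.2592]  S=[0.4893]  K=[0.3397]  nu=[1.8636]  x^+=[1.2626]  P^+=[0.0755]

H_jac[0,0] = 1.2592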